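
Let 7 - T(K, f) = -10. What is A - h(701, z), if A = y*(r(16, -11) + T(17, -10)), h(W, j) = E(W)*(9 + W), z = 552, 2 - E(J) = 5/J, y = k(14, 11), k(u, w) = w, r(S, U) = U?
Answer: -945604/701 ≈ -1348.9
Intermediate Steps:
y = 11
E(J) = 2 - 5/J
h(W, j) = (2 - 5/W)*(9 + W)
T(K, f) = 17 (T(K, f) = 7 - 1*(-10) = 7 + 10 = 17)
A = 66 (A = 11*(-11 + 17) = 11*6 = 66)
A - h(701, z) = 66 - (13 - 45/701 + 2*701) = 66 - (13 - 45*1/701 + 1402) = 66 - (13 - 45/701 + 1402) = 66 - 1*991870/701 = 66 - 991870/701 = -945604/701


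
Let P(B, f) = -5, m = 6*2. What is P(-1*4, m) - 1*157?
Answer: -162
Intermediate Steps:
m = 12
P(-1*4, m) - 1*157 = -5 - 1*157 = -5 - 157 = -162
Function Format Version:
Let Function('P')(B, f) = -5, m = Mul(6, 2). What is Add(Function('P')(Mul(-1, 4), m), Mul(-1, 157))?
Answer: -162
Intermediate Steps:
m = 12
Add(Function('P')(Mul(-1, 4), m), Mul(-1, 157)) = Add(-5, Mul(-1, 157)) = Add(-5, -157) = -162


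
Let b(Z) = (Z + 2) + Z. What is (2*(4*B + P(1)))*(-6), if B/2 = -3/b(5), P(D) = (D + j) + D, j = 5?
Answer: -60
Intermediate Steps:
P(D) = 5 + 2*D (P(D) = (D + 5) + D = (5 + D) + D = 5 + 2*D)
b(Z) = 2 + 2*Z (b(Z) = (2 + Z) + Z = 2 + 2*Z)
B = -½ (B = 2*(-3/(2 + 2*5)) = 2*(-3/(2 + 10)) = 2*(-3/12) = 2*(-3*1/12) = 2*(-¼) = -½ ≈ -0.50000)
(2*(4*B + P(1)))*(-6) = (2*(4*(-½) + (5 + 2*1)))*(-6) = (2*(-2 + (5 + 2)))*(-6) = (2*(-2 + 7))*(-6) = (2*5)*(-6) = 10*(-6) = -60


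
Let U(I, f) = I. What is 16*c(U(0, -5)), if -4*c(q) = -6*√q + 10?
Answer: -40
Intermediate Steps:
c(q) = -5/2 + 3*√q/2 (c(q) = -(-6*√q + 10)/4 = -(10 - 6*√q)/4 = -5/2 + 3*√q/2)
16*c(U(0, -5)) = 16*(-5/2 + 3*√0/2) = 16*(-5/2 + (3/2)*0) = 16*(-5/2 + 0) = 16*(-5/2) = -40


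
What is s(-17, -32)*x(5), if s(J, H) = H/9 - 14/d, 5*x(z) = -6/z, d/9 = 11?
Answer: 244/275 ≈ 0.88727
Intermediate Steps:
d = 99 (d = 9*11 = 99)
x(z) = -6/(5*z) (x(z) = (-6/z)/5 = -6/(5*z))
s(J, H) = -14/99 + H/9 (s(J, H) = H/9 - 14/99 = -14/99 + H/9)
s(-17, -32)*x(5) = (-14/99 + (⅑)*(-32))*(-6/5/5) = (-14/99 - 32/9)*(-6/5*⅕) = -122/33*(-6/25) = 244/275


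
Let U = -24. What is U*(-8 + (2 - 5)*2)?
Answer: 336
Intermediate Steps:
U*(-8 + (2 - 5)*2) = -24*(-8 + (2 - 5)*2) = -24*(-8 - 3*2) = -24*(-8 - 6) = -24*(-14) = 336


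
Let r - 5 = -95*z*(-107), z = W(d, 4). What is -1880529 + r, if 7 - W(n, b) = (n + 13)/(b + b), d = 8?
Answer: -14688417/8 ≈ -1.8361e+6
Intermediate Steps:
W(n, b) = 7 - (13 + n)/(2*b) (W(n, b) = 7 - (n + 13)/(b + b) = 7 - (13 + n)/(2*b))
z = 35/8 (z = (½)*(-13 - 1*8 + 14*4)/4 = (½)*(¼)*(-13 - 8 + 56) = (½)*(¼)*35 = 35/8 ≈ 4.3750)
r = 355815/8 (r = 5 - 95*35/8*(-107) = 5 - 3325/8*(-107) = 5 + 355775/8 = 355815/8 ≈ 44477.)
-1880529 + r = -1880529 + 355815/8 = -14688417/8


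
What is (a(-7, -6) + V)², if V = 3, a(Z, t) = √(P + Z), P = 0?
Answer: (3 + I*√7)² ≈ 2.0 + 15.875*I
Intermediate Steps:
a(Z, t) = √Z (a(Z, t) = √(0 + Z) = √Z)
(a(-7, -6) + V)² = (√(-7) + 3)² = (I*√7 + 3)² = (3 + I*√7)²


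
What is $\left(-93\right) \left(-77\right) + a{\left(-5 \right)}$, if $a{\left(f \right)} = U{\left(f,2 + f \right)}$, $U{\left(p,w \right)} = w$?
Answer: $7158$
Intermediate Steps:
$a{\left(f \right)} = 2 + f$
$\left(-93\right) \left(-77\right) + a{\left(-5 \right)} = \left(-93\right) \left(-77\right) + \left(2 - 5\right) = 7161 - 3 = 7158$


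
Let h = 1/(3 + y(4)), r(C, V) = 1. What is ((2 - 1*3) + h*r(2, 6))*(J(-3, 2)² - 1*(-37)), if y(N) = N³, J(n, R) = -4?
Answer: -3498/67 ≈ -52.209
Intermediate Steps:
h = 1/67 (h = 1/(3 + 4³) = 1/(3 + 64) = 1/67 ≈ 0.014925)
((2 - 1*3) + h*r(2, 6))*(J(-3, 2)² - 1*(-37)) = ((2 - 1*3) + (1/67)*1)*((-4)² - 1*(-37)) = ((2 - 3) + 1/67)*(16 + 37) = (-1 + 1/67)*53 = -66/67*53 = -3498/67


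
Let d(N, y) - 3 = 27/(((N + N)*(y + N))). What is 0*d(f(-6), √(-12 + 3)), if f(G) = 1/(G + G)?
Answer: 0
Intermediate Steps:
f(G) = 1/(2*G)
d(N, y) = 3 + 27/(2*N*(N + y)) (d(N, y) = 3 + 27/(((N + N)*(y + N))) = 3 + 27/(((2*N)*(N + y))) = 3 + 27/((2*N*(N + y))) = 3 + 27*(1/(2*N*(N + y))) = 3 + 27/(2*N*(N + y)))
0*d(f(-6), √(-12 + 3)) = 0*(3*(9 + 2*((½)/(-6))² + 2*((½)/(-6))*√(-12 + 3))/(2*(((½)/(-6)))*((½)/(-6) + √(-12 + 3)))) = 0*(3*(9 + 2*((½)*(-⅙))² + 2*((½)*(-⅙))*√(-9))/(2*(((½)*(-⅙)))*((½)*(-⅙) + √(-9)))) = 0*(3*(9 + 2*(-1/12)² + 2*(-1/12)*(3*I))/(2*(-1/12)*(-1/12 + 3*I))) = 0*((3/2)*(-12)*(144*(-1/12 - 3*I)/1297)*(9 + 2*(1/144) - I/2)) = 0*((3/2)*(-12)*(144*(-1/12 - 3*I)/1297)*(9 + 1/72 - I/2)) = 0*((3/2)*(-12)*(144*(-1/12 - 3*I)/1297)*(649/72 - I/2)) = 0*(-2592*(-1/12 - 3*I)*(649/72 - I/2)/1297) = 0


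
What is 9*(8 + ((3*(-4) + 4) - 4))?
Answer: -36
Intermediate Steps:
9*(8 + ((3*(-4) + 4) - 4)) = 9*(8 + ((-12 + 4) - 4)) = 9*(8 + (-8 - 4)) = 9*(8 - 12) = 9*(-4) = -36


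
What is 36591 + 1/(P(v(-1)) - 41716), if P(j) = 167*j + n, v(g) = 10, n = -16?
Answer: 1465908641/40062 ≈ 36591.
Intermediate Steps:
P(j) = -16 + 167*j (P(j) = 167*j - 16 = -16 + 167*j)
36591 + 1/(P(v(-1)) - 41716) = 36591 + 1/((-16 + 167*10) - 41716) = 36591 + 1/((-16 + 1670) - 41716) = 36591 + 1/(1654 - 41716) = 36591 + 1/(-40062) = 36591 - 1/40062 = 1465908641/40062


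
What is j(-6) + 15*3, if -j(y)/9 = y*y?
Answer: -279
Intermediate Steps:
j(y) = -9*y² (j(y) = -9*y*y = -9*y²)
j(-6) + 15*3 = -9*(-6)² + 15*3 = -9*36 + 45 = -324 + 45 = -279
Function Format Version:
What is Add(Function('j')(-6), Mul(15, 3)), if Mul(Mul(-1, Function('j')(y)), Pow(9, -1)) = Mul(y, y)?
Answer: -279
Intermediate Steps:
Function('j')(y) = Mul(-9, Pow(y, 2)) (Function('j')(y) = Mul(-9, Mul(y, y)) = Mul(-9, Pow(y, 2)))
Add(Function('j')(-6), Mul(15, 3)) = Add(Mul(-9, Pow(-6, 2)), Mul(15, 3)) = Add(Mul(-9, 36), 45) = Add(-324, 45) = -279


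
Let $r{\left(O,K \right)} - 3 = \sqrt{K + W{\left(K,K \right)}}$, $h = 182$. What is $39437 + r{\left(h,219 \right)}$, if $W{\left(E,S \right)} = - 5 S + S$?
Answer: $39440 + 3 i \sqrt{73} \approx 39440.0 + 25.632 i$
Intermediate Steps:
$W{\left(E,S \right)} = - 4 S$
$r{\left(O,K \right)} = 3 + \sqrt{3} \sqrt{- K}$ ($r{\left(O,K \right)} = 3 + \sqrt{K - 4 K} = 3 + \sqrt{- 3 K} = 3 + \sqrt{3} \sqrt{- K}$)
$39437 + r{\left(h,219 \right)} = 39437 + \left(3 + \sqrt{3} \sqrt{\left(-1\right) 219}\right) = 39437 + \left(3 + \sqrt{3} \sqrt{-219}\right) = 39437 + \left(3 + \sqrt{3} i \sqrt{219}\right) = 39437 + \left(3 + 3 i \sqrt{73}\right) = 39440 + 3 i \sqrt{73}$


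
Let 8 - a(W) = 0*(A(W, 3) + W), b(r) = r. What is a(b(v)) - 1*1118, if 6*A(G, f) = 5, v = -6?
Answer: -1110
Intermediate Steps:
A(G, f) = ⅚ (A(G, f) = (⅙)*5 = ⅚)
a(W) = 8 (a(W) = 8 - 0*(⅚ + W) = 8 - 1*0 = 8 + 0 = 8)
a(b(v)) - 1*1118 = 8 - 1*1118 = 8 - 1118 = -1110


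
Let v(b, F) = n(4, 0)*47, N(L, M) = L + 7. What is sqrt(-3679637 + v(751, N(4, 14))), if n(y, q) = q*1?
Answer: 13*I*sqrt(21773) ≈ 1918.2*I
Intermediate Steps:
N(L, M) = 7 + L
n(y, q) = q
v(b, F) = 0 (v(b, F) = 0*47 = 0)
sqrt(-3679637 + v(751, N(4, 14))) = sqrt(-3679637 + 0) = sqrt(-3679637) = 13*I*sqrt(21773)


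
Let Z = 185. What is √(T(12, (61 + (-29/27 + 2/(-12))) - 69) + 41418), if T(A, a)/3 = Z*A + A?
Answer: 27*√66 ≈ 219.35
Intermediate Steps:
T(A, a) = 558*A (T(A, a) = 3*(185*A + A) = 3*(186*A) = 558*A)
√(T(12, (61 + (-29/27 + 2/(-12))) - 69) + 41418) = √(558*12 + 41418) = √(6696 + 41418) = √48114 = 27*√66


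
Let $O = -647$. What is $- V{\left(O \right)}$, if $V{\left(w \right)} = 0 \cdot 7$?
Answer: $0$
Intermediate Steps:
$V{\left(w \right)} = 0$
$- V{\left(O \right)} = \left(-1\right) 0 = 0$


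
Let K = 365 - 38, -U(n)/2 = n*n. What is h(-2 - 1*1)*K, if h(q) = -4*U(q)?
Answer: 23544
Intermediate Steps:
U(n) = -2*n**2 (U(n) = -2*n*n = -2*n**2)
h(q) = 8*q**2 (h(q) = -(-8)*q**2 = 8*q**2)
K = 327
h(-2 - 1*1)*K = (8*(-2 - 1*1)**2)*327 = (8*(-2 - 1)**2)*327 = (8*(-3)**2)*327 = (8*9)*327 = 72*327 = 23544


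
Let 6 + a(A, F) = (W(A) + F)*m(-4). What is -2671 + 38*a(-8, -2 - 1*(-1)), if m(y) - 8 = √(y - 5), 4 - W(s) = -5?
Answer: -467 + 912*I ≈ -467.0 + 912.0*I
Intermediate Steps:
W(s) = 9 (W(s) = 4 - 1*(-5) = 4 + 5 = 9)
m(y) = 8 + √(-5 + y) (m(y) = 8 + √(y - 5) = 8 + √(-5 + y))
a(A, F) = -6 + (8 + 3*I)*(9 + F) (a(A, F) = -6 + (9 + F)*(8 + √(-5 - 4)) = -6 + (9 + F)*(8 + √(-9)) = -6 + (9 + F)*(8 + 3*I) = -6 + (8 + 3*I)*(9 + F))
-2671 + 38*a(-8, -2 - 1*(-1)) = -2671 + 38*(66 + 27*I + (-2 - 1*(-1))*(8 + 3*I)) = -2671 + 38*(66 + 27*I + (-2 + 1)*(8 + 3*I)) = -2671 + 38*(66 + 27*I - (8 + 3*I)) = -2671 + 38*(66 + 27*I + (-8 - 3*I)) = -2671 + 38*(58 + 24*I) = -2671 + (2204 + 912*I) = -467 + 912*I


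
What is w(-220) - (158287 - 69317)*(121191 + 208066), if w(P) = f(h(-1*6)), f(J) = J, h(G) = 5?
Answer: -29293995285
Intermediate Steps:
w(P) = 5
w(-220) - (158287 - 69317)*(121191 + 208066) = 5 - (158287 - 69317)*(121191 + 208066) = 5 - 88970*329257 = 5 - 1*29293995290 = 5 - 29293995290 = -29293995285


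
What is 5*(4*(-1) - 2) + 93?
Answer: 63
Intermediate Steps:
5*(4*(-1) - 2) + 93 = 5*(-4 - 2) + 93 = 5*(-6) + 93 = -30 + 93 = 63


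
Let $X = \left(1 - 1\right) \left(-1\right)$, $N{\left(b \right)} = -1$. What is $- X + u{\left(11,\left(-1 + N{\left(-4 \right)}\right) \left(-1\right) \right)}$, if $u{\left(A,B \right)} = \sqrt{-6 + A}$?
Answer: $\sqrt{5} \approx 2.2361$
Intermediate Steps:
$X = 0$ ($X = 0 \left(-1\right) = 0$)
$- X + u{\left(11,\left(-1 + N{\left(-4 \right)}\right) \left(-1\right) \right)} = \left(-1\right) 0 + \sqrt{-6 + 11} = 0 + \sqrt{5} = \sqrt{5}$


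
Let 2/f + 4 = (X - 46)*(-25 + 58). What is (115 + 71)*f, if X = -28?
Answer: -186/1223 ≈ -0.15209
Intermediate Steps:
f = -1/1223 (f = 2/(-4 + (-28 - 46)*(-25 + 58)) = 2/(-4 - 74*33) = 2/(-4 - 2442) = 2/(-2446) = 2*(-1/2446) = -1/1223 ≈ -0.00081766)
(115 + 71)*f = (115 + 71)*(-1/1223) = 186*(-1/1223) = -186/1223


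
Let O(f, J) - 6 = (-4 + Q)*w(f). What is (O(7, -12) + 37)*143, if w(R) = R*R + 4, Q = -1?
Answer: -31746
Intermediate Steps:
w(R) = 4 + R² (w(R) = R² + 4 = 4 + R²)
O(f, J) = -14 - 5*f² (O(f, J) = 6 + (-4 - 1)*(4 + f²) = 6 - 5*(4 + f²) = 6 + (-20 - 5*f²) = -14 - 5*f²)
(O(7, -12) + 37)*143 = ((-14 - 5*7²) + 37)*143 = ((-14 - 5*49) + 37)*143 = ((-14 - 245) + 37)*143 = (-259 + 37)*143 = -222*143 = -31746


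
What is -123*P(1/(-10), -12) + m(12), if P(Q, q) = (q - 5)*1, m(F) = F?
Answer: 2103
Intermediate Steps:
P(Q, q) = -5 + q (P(Q, q) = (-5 + q)*1 = -5 + q)
-123*P(1/(-10), -12) + m(12) = -123*(-5 - 12) + 12 = -123*(-17) + 12 = 2091 + 12 = 2103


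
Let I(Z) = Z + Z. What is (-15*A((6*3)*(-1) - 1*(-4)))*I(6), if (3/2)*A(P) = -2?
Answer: 240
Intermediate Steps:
I(Z) = 2*Z
A(P) = -4/3 (A(P) = (⅔)*(-2) = -4/3)
(-15*A((6*3)*(-1) - 1*(-4)))*I(6) = (-15*(-4/3))*(2*6) = 20*12 = 240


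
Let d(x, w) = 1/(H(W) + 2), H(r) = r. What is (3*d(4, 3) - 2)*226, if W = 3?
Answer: -1582/5 ≈ -316.40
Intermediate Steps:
d(x, w) = ⅕ (d(x, w) = 1/(3 + 2) = 1/5 = ⅕)
(3*d(4, 3) - 2)*226 = (3*(⅕) - 2)*226 = (⅗ - 2)*226 = -7/5*226 = -1582/5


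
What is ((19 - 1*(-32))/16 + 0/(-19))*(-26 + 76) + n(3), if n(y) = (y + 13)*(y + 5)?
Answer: 2299/8 ≈ 287.38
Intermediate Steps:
n(y) = (5 + y)*(13 + y) (n(y) = (13 + y)*(5 + y) = (5 + y)*(13 + y))
((19 - 1*(-32))/16 + 0/(-19))*(-26 + 76) + n(3) = ((19 - 1*(-32))/16 + 0/(-19))*(-26 + 76) + (65 + 3² + 18*3) = ((19 + 32)*(1/16) + 0*(-1/19))*50 + (65 + 9 + 54) = (51*(1/16) + 0)*50 + 128 = (51/16 + 0)*50 + 128 = (51/16)*50 + 128 = 1275/8 + 128 = 2299/8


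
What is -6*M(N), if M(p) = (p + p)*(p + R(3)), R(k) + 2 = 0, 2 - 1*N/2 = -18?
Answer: -18240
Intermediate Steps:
N = 40 (N = 4 - 2*(-18) = 4 + 36 = 40)
R(k) = -2 (R(k) = -2 + 0 = -2)
M(p) = 2*p*(-2 + p) (M(p) = (p + p)*(p - 2) = (2*p)*(-2 + p) = 2*p*(-2 + p))
-6*M(N) = -12*40*(-2 + 40) = -12*40*38 = -6*3040 = -18240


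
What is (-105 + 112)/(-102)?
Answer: -7/102 ≈ -0.068627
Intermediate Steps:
(-105 + 112)/(-102) = 7*(-1/102) = -7/102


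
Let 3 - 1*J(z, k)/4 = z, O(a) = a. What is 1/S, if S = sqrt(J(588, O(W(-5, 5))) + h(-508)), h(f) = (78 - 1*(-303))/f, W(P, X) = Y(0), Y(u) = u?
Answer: -2*I*sqrt(9363)/9363 ≈ -0.020669*I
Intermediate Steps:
W(P, X) = 0
J(z, k) = 12 - 4*z
h(f) = 381/f (h(f) = (78 + 303)/f = 381/f)
S = I*sqrt(9363)/2 (S = sqrt((12 - 4*588) + 381/(-508)) = sqrt((12 - 2352) + 381*(-1/508)) = sqrt(-2340 - 3/4) = sqrt(-9363/4) = I*sqrt(9363)/2 ≈ 48.381*I)
1/S = 1/(I*sqrt(9363)/2) = -2*I*sqrt(9363)/9363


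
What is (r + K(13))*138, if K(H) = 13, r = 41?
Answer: 7452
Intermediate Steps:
(r + K(13))*138 = (41 + 13)*138 = 54*138 = 7452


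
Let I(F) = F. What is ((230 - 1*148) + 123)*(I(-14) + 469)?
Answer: 93275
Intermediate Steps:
((230 - 1*148) + 123)*(I(-14) + 469) = ((230 - 1*148) + 123)*(-14 + 469) = ((230 - 148) + 123)*455 = (82 + 123)*455 = 205*455 = 93275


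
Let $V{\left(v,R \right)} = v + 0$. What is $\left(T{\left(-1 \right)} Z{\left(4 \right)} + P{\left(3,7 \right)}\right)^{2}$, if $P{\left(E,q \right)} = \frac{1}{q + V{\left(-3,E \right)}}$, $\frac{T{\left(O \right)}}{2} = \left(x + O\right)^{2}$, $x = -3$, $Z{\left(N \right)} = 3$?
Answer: $\frac{148225}{16} \approx 9264.1$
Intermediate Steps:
$V{\left(v,R \right)} = v$
$T{\left(O \right)} = 2 \left(-3 + O\right)^{2}$
$P{\left(E,q \right)} = \frac{1}{-3 + q}$ ($P{\left(E,q \right)} = \frac{1}{q - 3} = \frac{1}{-3 + q}$)
$\left(T{\left(-1 \right)} Z{\left(4 \right)} + P{\left(3,7 \right)}\right)^{2} = \left(2 \left(-3 - 1\right)^{2} \cdot 3 + \frac{1}{-3 + 7}\right)^{2} = \left(2 \left(-4\right)^{2} \cdot 3 + \frac{1}{4}\right)^{2} = \left(2 \cdot 16 \cdot 3 + \frac{1}{4}\right)^{2} = \left(32 \cdot 3 + \frac{1}{4}\right)^{2} = \left(96 + \frac{1}{4}\right)^{2} = \left(\frac{385}{4}\right)^{2} = \frac{148225}{16}$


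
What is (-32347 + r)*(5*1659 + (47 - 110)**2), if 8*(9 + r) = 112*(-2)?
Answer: -397157376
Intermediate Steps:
r = -37 (r = -9 + (112*(-2))/8 = -9 + (1/8)*(-224) = -9 - 28 = -37)
(-32347 + r)*(5*1659 + (47 - 110)**2) = (-32347 - 37)*(5*1659 + (47 - 110)**2) = -32384*(8295 + (-63)**2) = -32384*(8295 + 3969) = -32384*12264 = -397157376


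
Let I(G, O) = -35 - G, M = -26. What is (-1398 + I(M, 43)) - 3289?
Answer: -4696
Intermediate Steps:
(-1398 + I(M, 43)) - 3289 = (-1398 + (-35 - 1*(-26))) - 3289 = (-1398 + (-35 + 26)) - 3289 = (-1398 - 9) - 3289 = -1407 - 3289 = -4696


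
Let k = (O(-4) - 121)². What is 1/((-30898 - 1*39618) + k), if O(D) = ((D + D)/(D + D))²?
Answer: -1/56116 ≈ -1.7820e-5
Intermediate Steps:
O(D) = 1 (O(D) = ((2*D)/((2*D)))² = ((2*D)*(1/(2*D)))² = 1² = 1)
k = 14400 (k = (1 - 121)² = (-120)² = 14400)
1/((-30898 - 1*39618) + k) = 1/((-30898 - 1*39618) + 14400) = 1/((-30898 - 39618) + 14400) = 1/(-70516 + 14400) = 1/(-56116) = -1/56116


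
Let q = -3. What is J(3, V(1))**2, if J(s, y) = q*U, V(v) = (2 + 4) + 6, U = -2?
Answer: 36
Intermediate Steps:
V(v) = 12 (V(v) = 6 + 6 = 12)
J(s, y) = 6 (J(s, y) = -3*(-2) = 6)
J(3, V(1))**2 = 6**2 = 36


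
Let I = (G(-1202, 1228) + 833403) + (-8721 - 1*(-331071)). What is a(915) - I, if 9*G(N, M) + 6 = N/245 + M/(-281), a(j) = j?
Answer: -238514115766/206535 ≈ -1.1548e+6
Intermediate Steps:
G(N, M) = -⅔ - M/2529 + N/2205 (G(N, M) = -⅔ + (N/245 + M/(-281))/9 = -⅔ + (N*(1/245) + M*(-1/281))/9 = -⅔ + (N/245 - M/281)/9 = -⅔ + (-M/281 + N/245)/9 = -⅔ + (-M/2529 + N/2205) = -⅔ - M/2529 + N/2205)
I = 238703095291/206535 (I = ((-⅔ - 1/2529*1228 + (1/2205)*(-1202)) + 833403) + (-8721 - 1*(-331071)) = ((-⅔ - 1228/2529 - 1202/2205) + 833403) + (-8721 + 331071) = (-350564/206535 + 833403) + 322350 = 172126538041/206535 + 322350 = 238703095291/206535 ≈ 1.1558e+6)
a(915) - I = 915 - 1*238703095291/206535 = 915 - 238703095291/206535 = -238514115766/206535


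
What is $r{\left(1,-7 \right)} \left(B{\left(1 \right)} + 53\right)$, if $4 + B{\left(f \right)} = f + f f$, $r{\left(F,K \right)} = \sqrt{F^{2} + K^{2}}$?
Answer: $255 \sqrt{2} \approx 360.62$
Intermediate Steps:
$B{\left(f \right)} = -4 + f + f^{2}$ ($B{\left(f \right)} = -4 + \left(f + f f\right) = -4 + \left(f + f^{2}\right) = -4 + f + f^{2}$)
$r{\left(1,-7 \right)} \left(B{\left(1 \right)} + 53\right) = \sqrt{1^{2} + \left(-7\right)^{2}} \left(\left(-4 + 1 + 1^{2}\right) + 53\right) = \sqrt{1 + 49} \left(\left(-4 + 1 + 1\right) + 53\right) = \sqrt{50} \left(-2 + 53\right) = 5 \sqrt{2} \cdot 51 = 255 \sqrt{2}$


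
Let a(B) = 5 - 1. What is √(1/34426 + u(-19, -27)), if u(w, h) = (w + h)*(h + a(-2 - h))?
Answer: √1253888180034/34426 ≈ 32.527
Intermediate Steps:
a(B) = 4
u(w, h) = (4 + h)*(h + w) (u(w, h) = (w + h)*(h + 4) = (h + w)*(4 + h) = (4 + h)*(h + w))
√(1/34426 + u(-19, -27)) = √(1/34426 + ((-27)² + 4*(-27) + 4*(-19) - 27*(-19))) = √(1/34426 + (729 - 108 - 76 + 513)) = √(1/34426 + 1058) = √(36422709/34426) = √1253888180034/34426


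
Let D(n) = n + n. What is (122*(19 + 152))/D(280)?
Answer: 10431/280 ≈ 37.254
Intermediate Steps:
D(n) = 2*n
(122*(19 + 152))/D(280) = (122*(19 + 152))/((2*280)) = (122*171)/560 = 20862*(1/560) = 10431/280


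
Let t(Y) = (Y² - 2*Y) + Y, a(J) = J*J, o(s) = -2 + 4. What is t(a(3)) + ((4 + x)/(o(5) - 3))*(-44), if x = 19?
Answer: 1084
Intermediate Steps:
o(s) = 2
a(J) = J²
t(Y) = Y² - Y
t(a(3)) + ((4 + x)/(o(5) - 3))*(-44) = 3²*(-1 + 3²) + ((4 + 19)/(2 - 3))*(-44) = 9*(-1 + 9) + (23/(-1))*(-44) = 9*8 + (23*(-1))*(-44) = 72 - 23*(-44) = 72 + 1012 = 1084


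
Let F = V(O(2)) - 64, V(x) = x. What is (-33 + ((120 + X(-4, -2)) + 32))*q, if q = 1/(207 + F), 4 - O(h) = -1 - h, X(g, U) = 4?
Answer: 41/50 ≈ 0.82000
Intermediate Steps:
O(h) = 5 + h (O(h) = 4 - (-1 - h) = 4 + (1 + h) = 5 + h)
F = -57 (F = (5 + 2) - 64 = 7 - 64 = -57)
q = 1/150 (q = 1/(207 - 57) = 1/150 ≈ 0.0066667)
(-33 + ((120 + X(-4, -2)) + 32))*q = (-33 + ((120 + 4) + 32))*(1/150) = (-33 + (124 + 32))*(1/150) = (-33 + 156)*(1/150) = 123*(1/150) = 41/50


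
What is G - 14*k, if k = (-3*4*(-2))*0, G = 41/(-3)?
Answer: -41/3 ≈ -13.667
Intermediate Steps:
G = -41/3 (G = 41*(-⅓) = -41/3 ≈ -13.667)
k = 0 (k = -12*(-2)*0 = 24*0 = 0)
G - 14*k = -41/3 - 14*0 = -41/3 + 0 = -41/3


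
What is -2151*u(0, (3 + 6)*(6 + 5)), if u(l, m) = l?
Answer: 0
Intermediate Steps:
-2151*u(0, (3 + 6)*(6 + 5)) = -2151*0 = 0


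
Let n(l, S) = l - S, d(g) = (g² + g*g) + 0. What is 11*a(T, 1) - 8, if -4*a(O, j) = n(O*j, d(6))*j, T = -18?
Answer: 479/2 ≈ 239.50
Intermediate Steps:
d(g) = 2*g² (d(g) = (g² + g²) + 0 = 2*g² + 0 = 2*g²)
a(O, j) = -j*(-72 + O*j)/4 (a(O, j) = -(O*j - 2*6²)*j/4 = -(O*j - 2*36)*j/4 = -(O*j - 1*72)*j/4 = -(O*j - 72)*j/4 = -(-72 + O*j)*j/4 = -j*(-72 + O*j)/4)
11*a(T, 1) - 8 = 11*((¼)*1*(72 - 1*(-18)*1)) - 8 = 11*((¼)*1*(72 + 18)) - 8 = 11*((¼)*1*90) - 8 = 11*(45/2) - 8 = 495/2 - 8 = 479/2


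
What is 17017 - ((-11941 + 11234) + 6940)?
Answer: 10784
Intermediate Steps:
17017 - ((-11941 + 11234) + 6940) = 17017 - (-707 + 6940) = 17017 - 1*6233 = 17017 - 6233 = 10784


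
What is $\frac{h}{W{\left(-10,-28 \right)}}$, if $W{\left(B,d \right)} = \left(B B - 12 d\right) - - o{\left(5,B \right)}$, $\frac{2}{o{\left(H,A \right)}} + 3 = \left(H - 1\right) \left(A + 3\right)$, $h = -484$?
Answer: $- \frac{7502}{6757} \approx -1.1103$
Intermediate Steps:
$o{\left(H,A \right)} = \frac{2}{-3 + \left(-1 + H\right) \left(3 + A\right)}$ ($o{\left(H,A \right)} = \frac{2}{-3 + \left(H - 1\right) \left(A + 3\right)} = \frac{2}{-3 + \left(-1 + H\right) \left(3 + A\right)}$)
$W{\left(B,d \right)} = B^{2} - 12 d + \frac{2}{9 + 4 B}$ ($W{\left(B,d \right)} = \left(B B - 12 d\right) - - \frac{2}{-6 - B + 3 \cdot 5 + B 5} = \left(B^{2} - 12 d\right) + \left(\frac{2}{-6 - B + 15 + 5 B} + 0\right) = \left(B^{2} - 12 d\right) + \left(\frac{2}{9 + 4 B} + 0\right) = \left(B^{2} - 12 d\right) + \frac{2}{9 + 4 B} = B^{2} - 12 d + \frac{2}{9 + 4 B}$)
$\frac{h}{W{\left(-10,-28 \right)}} = - \frac{484}{\frac{1}{9 + 4 \left(-10\right)} \left(2 + \left(9 + 4 \left(-10\right)\right) \left(\left(-10\right)^{2} - -336\right)\right)} = - \frac{484}{\frac{1}{9 - 40} \left(2 + \left(9 - 40\right) \left(100 + 336\right)\right)} = - \frac{484}{\frac{1}{-31} \left(2 - 13516\right)} = - \frac{484}{\left(- \frac{1}{31}\right) \left(2 - 13516\right)} = - \frac{484}{\left(- \frac{1}{31}\right) \left(-13514\right)} = - \frac{484}{\frac{13514}{31}} = \left(-484\right) \frac{31}{13514} = - \frac{7502}{6757}$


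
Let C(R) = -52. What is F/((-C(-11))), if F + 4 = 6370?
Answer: 3183/26 ≈ 122.42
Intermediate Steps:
F = 6366 (F = -4 + 6370 = 6366)
F/((-C(-11))) = 6366/((-1*(-52))) = 6366/52 = 6366*(1/52) = 3183/26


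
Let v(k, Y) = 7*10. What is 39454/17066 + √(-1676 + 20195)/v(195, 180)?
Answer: 19727/8533 + √18519/70 ≈ 4.2559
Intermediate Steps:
v(k, Y) = 70
39454/17066 + √(-1676 + 20195)/v(195, 180) = 39454/17066 + √(-1676 + 20195)/70 = 39454*(1/17066) + √18519*(1/70) = 19727/8533 + √18519/70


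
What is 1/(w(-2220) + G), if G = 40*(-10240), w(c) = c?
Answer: -1/411820 ≈ -2.4282e-6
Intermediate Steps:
G = -409600
1/(w(-2220) + G) = 1/(-2220 - 409600) = 1/(-411820) = -1/411820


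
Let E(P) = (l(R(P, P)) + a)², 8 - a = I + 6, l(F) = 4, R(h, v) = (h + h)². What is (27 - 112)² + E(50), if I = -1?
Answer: 7274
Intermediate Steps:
R(h, v) = 4*h² (R(h, v) = (2*h)² = 4*h²)
a = 3 (a = 8 - (-1 + 6) = 8 - 1*5 = 8 - 5 = 3)
E(P) = 49 (E(P) = (4 + 3)² = 7² = 49)
(27 - 112)² + E(50) = (27 - 112)² + 49 = (-85)² + 49 = 7225 + 49 = 7274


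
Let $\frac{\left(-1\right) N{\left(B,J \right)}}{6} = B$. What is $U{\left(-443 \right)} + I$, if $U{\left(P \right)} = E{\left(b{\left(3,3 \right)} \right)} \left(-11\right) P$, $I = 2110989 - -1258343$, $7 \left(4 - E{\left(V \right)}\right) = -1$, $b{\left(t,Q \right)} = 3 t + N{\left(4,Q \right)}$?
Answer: $\frac{23726641}{7} \approx 3.3895 \cdot 10^{6}$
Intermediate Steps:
$N{\left(B,J \right)} = - 6 B$
$b{\left(t,Q \right)} = -24 + 3 t$ ($b{\left(t,Q \right)} = 3 t - 24 = -24 + 3 t$)
$E{\left(V \right)} = \frac{29}{7}$ ($E{\left(V \right)} = 4 - - \frac{1}{7} = 4 + \frac{1}{7} = \frac{29}{7}$)
$I = 3369332$ ($I = 2110989 + 1258343 = 3369332$)
$U{\left(P \right)} = - \frac{319 P}{7}$ ($U{\left(P \right)} = \frac{29}{7} \left(-11\right) P = - \frac{319 P}{7}$)
$U{\left(-443 \right)} + I = \left(- \frac{319}{7}\right) \left(-443\right) + 3369332 = \frac{141317}{7} + 3369332 = \frac{23726641}{7}$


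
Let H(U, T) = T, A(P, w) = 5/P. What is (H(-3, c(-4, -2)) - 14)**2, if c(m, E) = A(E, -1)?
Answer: 1089/4 ≈ 272.25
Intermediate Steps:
c(m, E) = 5/E
(H(-3, c(-4, -2)) - 14)**2 = (5/(-2) - 14)**2 = (5*(-1/2) - 14)**2 = (-5/2 - 14)**2 = (-33/2)**2 = 1089/4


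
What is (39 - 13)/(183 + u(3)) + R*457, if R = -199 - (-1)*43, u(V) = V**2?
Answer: -6844019/96 ≈ -71292.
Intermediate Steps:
R = -156 (R = -199 - 1*(-43) = -199 + 43 = -156)
(39 - 13)/(183 + u(3)) + R*457 = (39 - 13)/(183 + 3**2) - 156*457 = 26/(183 + 9) - 71292 = 26/192 - 71292 = 26*(1/192) - 71292 = 13/96 - 71292 = -6844019/96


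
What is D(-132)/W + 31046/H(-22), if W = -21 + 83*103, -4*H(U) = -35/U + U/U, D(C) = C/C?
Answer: -1226258173/25584 ≈ -47931.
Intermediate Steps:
D(C) = 1
H(U) = -¼ + 35/(4*U) (H(U) = -(-35/U + U/U)/4 = -(-35/U + 1)/4 = -(1 - 35/U)/4 = -¼ + 35/(4*U))
W = 8528 (W = -21 + 8549 = 8528)
D(-132)/W + 31046/H(-22) = 1/8528 + 31046/(((¼)*(35 - 1*(-22))/(-22))) = 1*(1/8528) + 31046/(((¼)*(-1/22)*(35 + 22))) = 1/8528 + 31046/(((¼)*(-1/22)*57)) = 1/8528 + 31046/(-57/88) = 1/8528 + 31046*(-88/57) = 1/8528 - 143792/3 = -1226258173/25584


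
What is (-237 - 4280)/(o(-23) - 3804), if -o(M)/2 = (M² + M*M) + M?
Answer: 4517/5874 ≈ 0.76898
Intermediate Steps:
o(M) = -4*M² - 2*M (o(M) = -2*((M² + M*M) + M) = -2*((M² + M²) + M) = -2*(2*M² + M) = -2*(M + 2*M²) = -4*M² - 2*M)
(-237 - 4280)/(o(-23) - 3804) = (-237 - 4280)/(-2*(-23)*(1 + 2*(-23)) - 3804) = -4517/(-2*(-23)*(1 - 46) - 3804) = -4517/(-2*(-23)*(-45) - 3804) = -4517/(-2070 - 3804) = -4517/(-5874) = -4517*(-1/5874) = 4517/5874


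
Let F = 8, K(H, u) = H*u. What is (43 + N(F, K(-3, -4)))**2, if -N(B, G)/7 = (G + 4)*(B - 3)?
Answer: 267289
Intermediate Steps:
N(B, G) = -7*(-3 + B)*(4 + G) (N(B, G) = -7*(G + 4)*(B - 3) = -7*(4 + G)*(-3 + B) = -7*(-3 + B)*(4 + G))
(43 + N(F, K(-3, -4)))**2 = (43 + (84 - 28*8 + 21*(-3*(-4)) - 7*8*(-3*(-4))))**2 = (43 + (84 - 224 + 21*12 - 7*8*12))**2 = (43 + (84 - 224 + 252 - 672))**2 = (43 - 560)**2 = (-517)**2 = 267289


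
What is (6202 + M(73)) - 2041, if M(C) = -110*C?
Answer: -3869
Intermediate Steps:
(6202 + M(73)) - 2041 = (6202 - 110*73) - 2041 = (6202 - 8030) - 2041 = -1828 - 2041 = -3869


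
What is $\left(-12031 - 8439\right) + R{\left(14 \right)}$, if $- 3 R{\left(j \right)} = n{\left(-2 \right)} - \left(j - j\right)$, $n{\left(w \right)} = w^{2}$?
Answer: $- \frac{61414}{3} \approx -20471.0$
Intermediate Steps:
$R{\left(j \right)} = - \frac{4}{3}$ ($R{\left(j \right)} = - \frac{\left(-2\right)^{2} - \left(j - j\right)}{3} = - \frac{4 - 0}{3} = - \frac{4 + 0}{3} = \left(- \frac{1}{3}\right) 4 = - \frac{4}{3}$)
$\left(-12031 - 8439\right) + R{\left(14 \right)} = \left(-12031 - 8439\right) - \frac{4}{3} = -20470 - \frac{4}{3} = - \frac{61414}{3}$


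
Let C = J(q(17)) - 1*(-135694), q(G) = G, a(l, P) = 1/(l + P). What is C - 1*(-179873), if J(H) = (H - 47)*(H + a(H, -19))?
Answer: 315072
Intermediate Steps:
a(l, P) = 1/(P + l)
J(H) = (-47 + H)*(H + 1/(-19 + H)) (J(H) = (H - 47)*(H + 1/(-19 + H)) = (-47 + H)*(H + 1/(-19 + H)))
C = 135199 (C = (-47 + 17 + 17*(-47 + 17)*(-19 + 17))/(-19 + 17) - 1*(-135694) = (-47 + 17 + 17*(-30)*(-2))/(-2) + 135694 = -(-47 + 17 + 1020)/2 + 135694 = -1/2*990 + 135694 = -495 + 135694 = 135199)
C - 1*(-179873) = 135199 - 1*(-179873) = 135199 + 179873 = 315072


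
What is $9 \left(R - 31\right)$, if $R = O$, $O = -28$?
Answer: $-531$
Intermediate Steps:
$R = -28$
$9 \left(R - 31\right) = 9 \left(-28 - 31\right) = 9 \left(-59\right) = -531$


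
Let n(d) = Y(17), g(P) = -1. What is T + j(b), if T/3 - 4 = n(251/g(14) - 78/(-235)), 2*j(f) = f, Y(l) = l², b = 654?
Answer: 1206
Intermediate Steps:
j(f) = f/2
n(d) = 289 (n(d) = 17² = 289)
T = 879 (T = 12 + 3*289 = 12 + 867 = 879)
T + j(b) = 879 + (½)*654 = 879 + 327 = 1206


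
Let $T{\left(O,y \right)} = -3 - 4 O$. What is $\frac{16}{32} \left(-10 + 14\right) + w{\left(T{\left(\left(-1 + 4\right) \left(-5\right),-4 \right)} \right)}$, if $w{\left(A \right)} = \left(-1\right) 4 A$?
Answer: $-226$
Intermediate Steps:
$w{\left(A \right)} = - 4 A$
$\frac{16}{32} \left(-10 + 14\right) + w{\left(T{\left(\left(-1 + 4\right) \left(-5\right),-4 \right)} \right)} = \frac{16}{32} \left(-10 + 14\right) - 4 \left(-3 - 4 \left(-1 + 4\right) \left(-5\right)\right) = 16 \cdot \frac{1}{32} \cdot 4 - 4 \left(-3 - 4 \cdot 3 \left(-5\right)\right) = \frac{1}{2} \cdot 4 - 4 \left(-3 - -60\right) = 2 - 4 \left(-3 + 60\right) = 2 - 228 = -226$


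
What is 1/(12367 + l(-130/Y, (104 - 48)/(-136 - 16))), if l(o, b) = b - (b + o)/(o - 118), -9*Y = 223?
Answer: 477736/5908005773 ≈ 8.0862e-5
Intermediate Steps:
Y = -223/9 (Y = -1/9*223 = -223/9 ≈ -24.778)
l(o, b) = b - (b + o)/(-118 + o)
1/(12367 + l(-130/Y, (104 - 48)/(-136 - 16))) = 1/(12367 + (-(-130)/(-223/9) - 119*(104 - 48)/(-136 - 16) + ((104 - 48)/(-136 - 16))*(-130/(-223/9)))/(-118 - 130/(-223/9))) = 1/(12367 + (-(-130)*(-9)/223 - 6664/(-152) + (56/(-152))*(-130*(-9/223)))/(-118 - 130*(-9/223))) = 1/(12367 + (-1*1170/223 - 6664*(-1)/152 + (56*(-1/152))*(1170/223))/(-118 + 1170/223)) = 1/(12367 + (-1170/223 - 119*(-7/19) - 7/19*1170/223)/(-25144/223)) = 1/(12367 - 223*(-1170/223 + 833/19 - 8190/4237)/25144) = 1/(12367 - 223/25144*155339/4237) = 1/(12367 - 155339/477736) = 1/(5908005773/477736) = 477736/5908005773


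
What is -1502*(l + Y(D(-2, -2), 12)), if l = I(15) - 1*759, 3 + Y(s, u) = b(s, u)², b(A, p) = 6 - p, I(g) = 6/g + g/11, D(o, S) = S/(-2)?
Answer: 59829166/55 ≈ 1.0878e+6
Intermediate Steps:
D(o, S) = -S/2 (D(o, S) = S*(-½) = -S/2)
I(g) = 6/g + g/11 (I(g) = 6/g + g*(1/11) = 6/g + g/11)
Y(s, u) = -3 + (6 - u)²
l = -41648/55 (l = (6/15 + (1/11)*15) - 1*759 = (6*(1/15) + 15/11) - 759 = (⅖ + 15/11) - 759 = 97/55 - 759 = -41648/55 ≈ -757.24)
-1502*(l + Y(D(-2, -2), 12)) = -1502*(-41648/55 + (-3 + (-6 + 12)²)) = -1502*(-41648/55 + (-3 + 6²)) = -1502*(-41648/55 + (-3 + 36)) = -1502*(-41648/55 + 33) = -1502*(-39833/55) = 59829166/55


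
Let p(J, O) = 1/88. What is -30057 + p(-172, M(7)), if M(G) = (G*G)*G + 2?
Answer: -2645015/88 ≈ -30057.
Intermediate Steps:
M(G) = 2 + G³ (M(G) = G²*G + 2 = G³ + 2 = 2 + G³)
p(J, O) = 1/88
-30057 + p(-172, M(7)) = -30057 + 1/88 = -2645015/88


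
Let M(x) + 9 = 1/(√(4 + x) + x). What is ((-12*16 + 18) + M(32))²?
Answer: 48344209/1444 ≈ 33479.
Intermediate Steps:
M(x) = -9 + 1/(x + √(4 + x)) (M(x) = -9 + 1/(√(4 + x) + x) = -9 + 1/(x + √(4 + x)))
((-12*16 + 18) + M(32))² = ((-12*16 + 18) + (1 - 9*32 - 9*√(4 + 32))/(32 + √(4 + 32)))² = ((-192 + 18) + (1 - 288 - 9*√36)/(32 + √36))² = (-174 + (1 - 288 - 9*6)/(32 + 6))² = (-174 + (1 - 288 - 54)/38)² = (-174 + (1/38)*(-341))² = (-174 - 341/38)² = (-6953/38)² = 48344209/1444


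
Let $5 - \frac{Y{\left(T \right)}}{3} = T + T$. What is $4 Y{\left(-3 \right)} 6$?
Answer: $792$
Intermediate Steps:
$Y{\left(T \right)} = 15 - 6 T$ ($Y{\left(T \right)} = 15 - 3 \left(T + T\right) = 15 - 3 \cdot 2 T = 15 - 6 T$)
$4 Y{\left(-3 \right)} 6 = 4 \left(15 - -18\right) 6 = 4 \left(15 + 18\right) 6 = 4 \cdot 33 \cdot 6 = 132 \cdot 6 = 792$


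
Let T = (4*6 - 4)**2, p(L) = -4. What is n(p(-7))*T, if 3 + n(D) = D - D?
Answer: -1200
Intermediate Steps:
n(D) = -3 (n(D) = -3 + (D - D) = -3 + 0 = -3)
T = 400 (T = (24 - 4)**2 = 20**2 = 400)
n(p(-7))*T = -3*400 = -1200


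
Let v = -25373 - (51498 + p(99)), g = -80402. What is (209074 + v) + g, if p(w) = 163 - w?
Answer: 51737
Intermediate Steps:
v = -76935 (v = -25373 - (51498 + (163 - 1*99)) = -25373 - (51498 + (163 - 99)) = -25373 - (51498 + 64) = -25373 - 1*51562 = -25373 - 51562 = -76935)
(209074 + v) + g = (209074 - 76935) - 80402 = 132139 - 80402 = 51737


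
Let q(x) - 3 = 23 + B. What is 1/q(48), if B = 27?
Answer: 1/53 ≈ 0.018868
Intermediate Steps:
q(x) = 53 (q(x) = 3 + (23 + 27) = 3 + 50 = 53)
1/q(48) = 1/53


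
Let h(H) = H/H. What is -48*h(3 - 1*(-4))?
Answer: -48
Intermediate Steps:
h(H) = 1
-48*h(3 - 1*(-4)) = -48*1 = -48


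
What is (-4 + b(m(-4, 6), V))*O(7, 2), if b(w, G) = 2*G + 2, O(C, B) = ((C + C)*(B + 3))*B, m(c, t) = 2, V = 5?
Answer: 1120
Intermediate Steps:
O(C, B) = 2*B*C*(3 + B) (O(C, B) = ((2*C)*(3 + B))*B = (2*C*(3 + B))*B = 2*B*C*(3 + B))
b(w, G) = 2 + 2*G
(-4 + b(m(-4, 6), V))*O(7, 2) = (-4 + (2 + 2*5))*(2*2*7*(3 + 2)) = (-4 + (2 + 10))*(2*2*7*5) = (-4 + 12)*140 = 8*140 = 1120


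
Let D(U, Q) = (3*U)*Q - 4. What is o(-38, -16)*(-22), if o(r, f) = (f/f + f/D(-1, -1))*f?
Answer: 5984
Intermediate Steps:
D(U, Q) = -4 + 3*Q*U (D(U, Q) = 3*Q*U - 4 = -4 + 3*Q*U)
o(r, f) = f*(1 - f) (o(r, f) = (f/f + f/(-4 + 3*(-1)*(-1)))*f = (1 + f/(-4 + 3))*f = (1 + f/(-1))*f = (1 + f*(-1))*f = (1 - f)*f = f*(1 - f))
o(-38, -16)*(-22) = -16*(1 - 1*(-16))*(-22) = -16*(1 + 16)*(-22) = -16*17*(-22) = -272*(-22) = 5984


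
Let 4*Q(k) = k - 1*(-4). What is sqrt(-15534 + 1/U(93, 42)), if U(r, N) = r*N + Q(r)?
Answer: I*sqrt(3839225567210)/15721 ≈ 124.64*I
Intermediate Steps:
Q(k) = 1 + k/4 (Q(k) = (k - 1*(-4))/4 = (k + 4)/4 = (4 + k)/4 = 1 + k/4)
U(r, N) = 1 + r/4 + N*r (U(r, N) = r*N + (1 + r/4) = N*r + (1 + r/4) = 1 + r/4 + N*r)
sqrt(-15534 + 1/U(93, 42)) = sqrt(-15534 + 1/(1 + (1/4)*93 + 42*93)) = sqrt(-15534 + 1/(1 + 93/4 + 3906)) = sqrt(-15534 + 1/(15721/4)) = sqrt(-15534 + 4/15721) = sqrt(-244210010/15721) = I*sqrt(3839225567210)/15721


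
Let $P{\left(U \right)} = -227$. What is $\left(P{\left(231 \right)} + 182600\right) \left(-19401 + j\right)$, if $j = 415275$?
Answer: $72196729002$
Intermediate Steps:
$\left(P{\left(231 \right)} + 182600\right) \left(-19401 + j\right) = \left(-227 + 182600\right) \left(-19401 + 415275\right) = 182373 \cdot 395874 = 72196729002$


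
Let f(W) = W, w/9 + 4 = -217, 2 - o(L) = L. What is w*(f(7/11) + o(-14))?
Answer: -363987/11 ≈ -33090.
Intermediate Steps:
o(L) = 2 - L
w = -1989 (w = -36 + 9*(-217) = -36 - 1953 = -1989)
w*(f(7/11) + o(-14)) = -1989*(7/11 + (2 - 1*(-14))) = -1989*(7*(1/11) + (2 + 14)) = -1989*(7/11 + 16) = -1989*183/11 = -363987/11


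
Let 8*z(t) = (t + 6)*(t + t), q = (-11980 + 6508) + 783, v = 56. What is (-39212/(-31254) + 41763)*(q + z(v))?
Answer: -2493775676747/15627 ≈ -1.5958e+8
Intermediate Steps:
q = -4689 (q = -5472 + 783 = -4689)
z(t) = t*(6 + t)/4 (z(t) = ((t + 6)*(t + t))/8 = ((6 + t)*(2*t))/8 = (2*t*(6 + t))/8 = t*(6 + t)/4)
(-39212/(-31254) + 41763)*(q + z(v)) = (-39212/(-31254) + 41763)*(-4689 + (¼)*56*(6 + 56)) = (-39212*(-1/31254) + 41763)*(-4689 + (¼)*56*62) = (19606/15627 + 41763)*(-4689 + 868) = (652650007/15627)*(-3821) = -2493775676747/15627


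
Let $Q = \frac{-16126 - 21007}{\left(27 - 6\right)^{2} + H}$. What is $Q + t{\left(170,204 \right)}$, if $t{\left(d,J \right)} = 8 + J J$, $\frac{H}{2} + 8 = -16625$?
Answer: $\frac{1366344933}{32825} \approx 41625.0$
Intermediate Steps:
$H = -33266$ ($H = -16 + 2 \left(-16625\right) = -16 - 33250 = -33266$)
$t{\left(d,J \right)} = 8 + J^{2}$
$Q = \frac{37133}{32825}$ ($Q = \frac{-16126 - 21007}{\left(27 - 6\right)^{2} - 33266} = - \frac{37133}{21^{2} - 33266} = - \frac{37133}{441 - 33266} = - \frac{37133}{-32825} = \left(-37133\right) \left(- \frac{1}{32825}\right) = \frac{37133}{32825} \approx 1.1312$)
$Q + t{\left(170,204 \right)} = \frac{37133}{32825} + \left(8 + 204^{2}\right) = \frac{37133}{32825} + \left(8 + 41616\right) = \frac{37133}{32825} + 41624 = \frac{1366344933}{32825}$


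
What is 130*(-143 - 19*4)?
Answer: -28470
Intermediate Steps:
130*(-143 - 19*4) = 130*(-143 - 76) = 130*(-219) = -28470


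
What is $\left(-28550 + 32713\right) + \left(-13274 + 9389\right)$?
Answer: $278$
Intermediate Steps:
$\left(-28550 + 32713\right) + \left(-13274 + 9389\right) = 4163 - 3885 = 278$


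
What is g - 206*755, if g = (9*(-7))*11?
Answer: -156223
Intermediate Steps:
g = -693 (g = -63*11 = -693)
g - 206*755 = -693 - 206*755 = -693 - 155530 = -156223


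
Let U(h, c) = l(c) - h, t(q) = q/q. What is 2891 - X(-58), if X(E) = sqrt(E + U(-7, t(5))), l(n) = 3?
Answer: 2891 - 4*I*sqrt(3) ≈ 2891.0 - 6.9282*I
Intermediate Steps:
t(q) = 1
U(h, c) = 3 - h
X(E) = sqrt(10 + E) (X(E) = sqrt(E + (3 - 1*(-7))) = sqrt(E + (3 + 7)) = sqrt(E + 10) = sqrt(10 + E))
2891 - X(-58) = 2891 - sqrt(10 - 58) = 2891 - sqrt(-48) = 2891 - 4*I*sqrt(3)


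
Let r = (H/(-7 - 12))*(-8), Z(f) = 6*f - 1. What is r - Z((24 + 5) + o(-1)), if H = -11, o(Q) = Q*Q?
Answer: -3489/19 ≈ -183.63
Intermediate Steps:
o(Q) = Q**2
Z(f) = -1 + 6*f
r = -88/19 (r = (-11/(-7 - 12))*(-8) = (-11/(-19))*(-8) = -1/19*(-11)*(-8) = (11/19)*(-8) = -88/19 ≈ -4.6316)
r - Z((24 + 5) + o(-1)) = -88/19 - (-1 + 6*((24 + 5) + (-1)**2)) = -88/19 - (-1 + 6*(29 + 1)) = -88/19 - (-1 + 6*30) = -88/19 - (-1 + 180) = -88/19 - 1*179 = -88/19 - 179 = -3489/19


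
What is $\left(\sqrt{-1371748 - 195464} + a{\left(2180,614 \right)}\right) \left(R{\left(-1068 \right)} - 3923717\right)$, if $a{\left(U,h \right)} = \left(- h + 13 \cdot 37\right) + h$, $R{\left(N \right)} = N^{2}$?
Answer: $-1338667733 - 5566186 i \sqrt{391803} \approx -1.3387 \cdot 10^{9} - 3.4841 \cdot 10^{9} i$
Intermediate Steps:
$a{\left(U,h \right)} = 481$ ($a{\left(U,h \right)} = \left(- h + 481\right) + h = \left(481 - h\right) + h = 481$)
$\left(\sqrt{-1371748 - 195464} + a{\left(2180,614 \right)}\right) \left(R{\left(-1068 \right)} - 3923717\right) = \left(\sqrt{-1371748 - 195464} + 481\right) \left(\left(-1068\right)^{2} - 3923717\right) = \left(\sqrt{-1567212} + 481\right) \left(1140624 - 3923717\right) = \left(2 i \sqrt{391803} + 481\right) \left(-2783093\right) = \left(481 + 2 i \sqrt{391803}\right) \left(-2783093\right) = -1338667733 - 5566186 i \sqrt{391803}$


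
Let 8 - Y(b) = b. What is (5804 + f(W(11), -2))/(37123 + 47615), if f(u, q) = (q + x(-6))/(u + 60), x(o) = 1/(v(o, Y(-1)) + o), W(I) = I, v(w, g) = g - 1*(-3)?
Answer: 2472493/36098388 ≈ 0.068493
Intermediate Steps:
Y(b) = 8 - b
v(w, g) = 3 + g (v(w, g) = g + 3 = 3 + g)
x(o) = 1/(12 + o) (x(o) = 1/((3 + (8 - 1*(-1))) + o) = 1/((3 + (8 + 1)) + o) = 1/((3 + 9) + o) = 1/(12 + o))
f(u, q) = (1/6 + q)/(60 + u) (f(u, q) = (q + 1/(12 - 6))/(u + 60) = (q + 1/6)/(60 + u) = (1/6 + q)/(60 + u))
(5804 + f(W(11), -2))/(37123 + 47615) = (5804 + (1/6 - 2)/(60 + 11))/(37123 + 47615) = (5804 - 11/6/71)/84738 = (5804 + (1/71)*(-11/6))*(1/84738) = (5804 - 11/426)*(1/84738) = (2472493/426)*(1/84738) = 2472493/36098388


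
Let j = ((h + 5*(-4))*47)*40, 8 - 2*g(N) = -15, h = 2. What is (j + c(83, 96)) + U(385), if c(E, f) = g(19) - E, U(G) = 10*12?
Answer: -67583/2 ≈ -33792.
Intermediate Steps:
U(G) = 120
g(N) = 23/2 (g(N) = 4 - ½*(-15) = 4 + 15/2 = 23/2)
j = -33840 (j = ((2 + 5*(-4))*47)*40 = ((2 - 20)*47)*40 = -18*47*40 = -846*40 = -33840)
c(E, f) = 23/2 - E
(j + c(83, 96)) + U(385) = (-33840 + (23/2 - 1*83)) + 120 = (-33840 + (23/2 - 83)) + 120 = (-33840 - 143/2) + 120 = -67823/2 + 120 = -67583/2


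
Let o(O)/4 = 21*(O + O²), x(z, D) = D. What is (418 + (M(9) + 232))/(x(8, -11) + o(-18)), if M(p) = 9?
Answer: 659/25693 ≈ 0.025649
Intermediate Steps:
o(O) = 84*O + 84*O² (o(O) = 4*(21*(O + O²)) = 4*(21*O + 21*O²) = 84*O + 84*O²)
(418 + (M(9) + 232))/(x(8, -11) + o(-18)) = (418 + (9 + 232))/(-11 + 84*(-18)*(1 - 18)) = (418 + 241)/(-11 + 84*(-18)*(-17)) = 659/(-11 + 25704) = 659/25693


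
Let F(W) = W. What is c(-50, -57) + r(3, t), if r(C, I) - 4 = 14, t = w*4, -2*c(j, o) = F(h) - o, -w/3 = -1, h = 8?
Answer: -29/2 ≈ -14.500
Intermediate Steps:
w = 3 (w = -3*(-1) = 3)
c(j, o) = -4 + o/2 (c(j, o) = -(8 - o)/2 = -4 + o/2)
t = 12 (t = 3*4 = 12)
r(C, I) = 18 (r(C, I) = 4 + 14 = 18)
c(-50, -57) + r(3, t) = (-4 + (½)*(-57)) + 18 = (-4 - 57/2) + 18 = -65/2 + 18 = -29/2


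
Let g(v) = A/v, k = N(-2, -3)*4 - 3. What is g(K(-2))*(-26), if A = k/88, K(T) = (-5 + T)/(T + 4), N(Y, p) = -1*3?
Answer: -195/154 ≈ -1.2662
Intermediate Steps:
N(Y, p) = -3
K(T) = (-5 + T)/(4 + T)
k = -15 (k = -3*4 - 3 = -12 - 3 = -15)
A = -15/88 ≈ -0.17045
g(v) = -15/(88*v)
g(K(-2))*(-26) = -15*(4 - 2)/(-5 - 2)/88*(-26) = -15/(88*(-7/2))*(-26) = -15/88*(-2/7)*(-26) = (15/308)*(-26) = -195/154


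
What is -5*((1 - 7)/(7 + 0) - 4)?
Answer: 170/7 ≈ 24.286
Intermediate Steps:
-5*((1 - 7)/(7 + 0) - 4) = -5*(-6/7 - 4) = -5*(-34/7) = 170/7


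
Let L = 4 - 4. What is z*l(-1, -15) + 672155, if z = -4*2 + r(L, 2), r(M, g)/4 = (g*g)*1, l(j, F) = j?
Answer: 672147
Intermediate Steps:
L = 0
r(M, g) = 4*g**2 (r(M, g) = 4*((g*g)*1) = 4*(g**2*1) = 4*g**2)
z = 8 (z = -4*2 + 4*2**2 = -8 + 4*4 = -8 + 16 = 8)
z*l(-1, -15) + 672155 = 8*(-1) + 672155 = -8 + 672155 = 672147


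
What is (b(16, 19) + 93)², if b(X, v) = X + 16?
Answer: 15625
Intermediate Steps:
b(X, v) = 16 + X
(b(16, 19) + 93)² = ((16 + 16) + 93)² = (32 + 93)² = 125² = 15625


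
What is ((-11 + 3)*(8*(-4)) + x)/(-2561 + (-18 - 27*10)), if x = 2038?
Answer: -62/77 ≈ -0.80519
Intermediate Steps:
((-11 + 3)*(8*(-4)) + x)/(-2561 + (-18 - 27*10)) = ((-11 + 3)*(8*(-4)) + 2038)/(-2561 + (-18 - 27*10)) = (-8*(-32) + 2038)/(-2561 + (-18 - 270)) = (256 + 2038)/(-2561 - 288) = 2294/(-2849) = 2294*(-1/2849) = -62/77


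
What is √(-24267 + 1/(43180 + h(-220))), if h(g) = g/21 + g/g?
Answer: I*√19944783002678586/906581 ≈ 155.78*I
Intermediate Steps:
h(g) = 1 + g/21 (h(g) = g*(1/21) + 1 = g/21 + 1 = 1 + g/21)
√(-24267 + 1/(43180 + h(-220))) = √(-24267 + 1/(43180 + (1 + (1/21)*(-220)))) = √(-24267 + 1/(43180 + (1 - 220/21))) = √(-24267 + 1/(43180 - 199/21)) = √(-24267 + 1/(906581/21)) = √(-24267 + 21/906581) = √(-22000001106/906581) = I*√19944783002678586/906581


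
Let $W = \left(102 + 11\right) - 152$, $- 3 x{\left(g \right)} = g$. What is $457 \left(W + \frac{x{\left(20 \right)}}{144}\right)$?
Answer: $- \frac{1927169}{108} \approx -17844.0$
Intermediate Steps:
$x{\left(g \right)} = - \frac{g}{3}$
$W = -39$ ($W = 113 - 152 = -39$)
$457 \left(W + \frac{x{\left(20 \right)}}{144}\right) = 457 \left(-39 + \frac{\left(- \frac{1}{3}\right) 20}{144}\right) = 457 \left(-39 - \frac{5}{108}\right) = 457 \left(- \frac{4217}{108}\right) = - \frac{1927169}{108}$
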